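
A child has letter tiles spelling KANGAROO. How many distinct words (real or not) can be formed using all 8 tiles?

10080

Letter multiplicities in KANGAROO: A×2, G×1, K×1, N×1, O×2, R×1.
So there are 8! / (2!·2!) = 10080 distinguishable arrangements.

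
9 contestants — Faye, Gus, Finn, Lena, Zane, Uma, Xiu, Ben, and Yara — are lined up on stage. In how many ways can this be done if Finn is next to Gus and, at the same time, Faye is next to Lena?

20160

Treat {Finn,Gus} as one block (2 orders) and {Faye,Lena} as another (2 orders).
That leaves 7 units to arrange: 2 × 2 × 7! = 4 × 5040 = 20160.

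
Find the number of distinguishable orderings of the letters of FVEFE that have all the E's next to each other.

12

Treat the 2 copies of E as a single block. The multiset to arrange is then {EE, F, F, V}, 4 items in all.
That gives (4)!/(2!) = 12 arrangements.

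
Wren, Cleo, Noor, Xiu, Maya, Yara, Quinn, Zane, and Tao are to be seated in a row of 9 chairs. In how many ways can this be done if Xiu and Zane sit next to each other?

80640

Treat {Xiu, Zane} as a single unit. There are 8 units to order, and the pair itself can be ordered 2 ways.
That gives 2 × 8! = 2 × 40320 = 80640.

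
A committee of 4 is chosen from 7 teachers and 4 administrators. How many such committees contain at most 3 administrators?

329

Split by how many administrators are chosen (0 through 3).
Sum: C(4,0)·C(7,4) + C(4,1)·C(7,3) + C(4,2)·C(7,2) + C(4,3)·C(7,1) = 35 + 140 + 126 + 28 = 329.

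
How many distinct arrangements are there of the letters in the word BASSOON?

Letter multiplicities in BASSOON: A×1, B×1, N×1, O×2, S×2.
Dividing 7! = 5040 by 2!·2! = 4 for the repeated letters gives 1260.

1260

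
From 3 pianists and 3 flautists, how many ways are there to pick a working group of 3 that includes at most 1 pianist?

Split by how many pianists are chosen (0 through 1).
Sum: C(3,0)·C(3,3) + C(3,1)·C(3,2) = 1 + 9 = 10.

10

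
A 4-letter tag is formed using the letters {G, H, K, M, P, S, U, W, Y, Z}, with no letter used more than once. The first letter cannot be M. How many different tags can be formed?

The first letter has 10−1 = 9 choices (anything except M).
The remaining 3 letters are filled from the other 9 symbols without repetition: 9 × 8 × 7 = 504.
Total: 9 × 504 = 4536.

4536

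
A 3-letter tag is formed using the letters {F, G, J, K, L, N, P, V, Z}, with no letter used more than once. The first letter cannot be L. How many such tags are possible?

448

The first letter has 9−1 = 8 choices (anything except L).
The remaining 2 letters are filled from the other 8 symbols without repetition: 8 × 7 = 56.
Total: 8 × 56 = 448.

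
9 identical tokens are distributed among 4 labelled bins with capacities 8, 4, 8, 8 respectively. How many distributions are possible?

182

Ignoring the caps, the number of non-negative solutions to x_1+…+x_4 = 9 is C(12,3) = 220.
Subtract solutions that violate a single cap (substitute x_i' = x_i − (cap_i+1)): x_1 ≥ 9 gives C(3,3) = 1; x_2 ≥ 5 gives C(7,3) = 35; x_3 ≥ 9 gives C(3,3) = 1; x_4 ≥ 9 gives C(3,3) = 1. Together 38.
No two caps can be exceeded simultaneously, so the pair terms are all 0.
By inclusion–exclusion the count is 220 − 38 + 0 = 182.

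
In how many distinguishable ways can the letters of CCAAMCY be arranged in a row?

The 7 letters of CCAAMCY have repeats: A appearing twice and C appearing 3 times.
So there are 7! / (3!·2!) = 420 distinguishable arrangements.

420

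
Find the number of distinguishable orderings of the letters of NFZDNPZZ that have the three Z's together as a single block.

360

Treat the 3 copies of Z as a single block. The multiset to arrange is then {ZZZ, D, F, N, N, P}, 6 items in all.
That gives (6)!/(2!) = 360 arrangements.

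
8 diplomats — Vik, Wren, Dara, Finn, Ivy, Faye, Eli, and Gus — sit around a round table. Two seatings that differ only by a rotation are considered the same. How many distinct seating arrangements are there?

5040

Seat Vik anywhere (absorbing the rotational symmetry), then permute the other 7: (7)! = 5040.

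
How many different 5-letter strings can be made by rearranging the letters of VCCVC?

10

VCCVC has 5 letters with C appearing 3 times and V appearing twice.
The number of distinct arrangements is 5!/(3!·2!) = 120/12 = 10.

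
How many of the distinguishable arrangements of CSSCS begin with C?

Fix C in the first position and arrange the remaining 4 letters.
Those 4 letters have S appearing 3 times, giving (4)!/(3!) = 4.

4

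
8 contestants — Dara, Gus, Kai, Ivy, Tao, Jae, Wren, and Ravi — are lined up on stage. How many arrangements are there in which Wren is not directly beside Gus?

30240

Of the 8! = 40320 arrangements, those with Wren and Gus adjacent number 2 × 7! = 10080 (treat the pair as a block with 2 internal orders).
So 40320 − 10080 = 30240 arrangements keep them apart.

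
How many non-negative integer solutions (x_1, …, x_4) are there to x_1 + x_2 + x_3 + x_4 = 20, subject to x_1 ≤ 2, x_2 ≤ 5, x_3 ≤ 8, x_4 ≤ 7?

Ignoring the caps, the number of non-negative solutions to x_1+…+x_4 = 20 is C(23,3) = 1771.
Subtract solutions that violate a single cap (substitute x_i' = x_i − (cap_i+1)): x_1 ≥ 3 gives C(20,3) = 1140; x_2 ≥ 6 gives C(17,3) = 680; x_3 ≥ 9 gives C(14,3) = 364; x_4 ≥ 8 gives C(15,3) = 455. Together 2639.
Add back pairs where two caps are both exceeded: 364 + 165 + 220 + 56 + 84 + 20 = 909.
Subtract triples: 10 + 20 + 1 + 0 = 31.
By inclusion–exclusion the count is 1771 − 2639 + 909 − 31 = 10.

10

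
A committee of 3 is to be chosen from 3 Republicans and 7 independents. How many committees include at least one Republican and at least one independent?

84

With no constraint there are C(10,3) = 120 possible selections.
Selections missing a whole group: no Republicans → C(7,3) = 35; no independents → C(3,3) = 1.
Both groups omitted at once is impossible, so 120 − 36 = 84.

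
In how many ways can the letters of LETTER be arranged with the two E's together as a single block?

60

Treat the 2 copies of E as a single block. The multiset to arrange is then {EE, L, R, T, T}, 5 items in all.
That gives (5)!/(2!) = 60 arrangements.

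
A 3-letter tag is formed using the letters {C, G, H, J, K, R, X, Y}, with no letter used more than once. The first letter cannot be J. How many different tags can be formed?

294

The first letter has 8−1 = 7 choices (anything except J).
The remaining 2 letters are filled from the other 7 symbols without repetition: 7 × 6 = 42.
Total: 7 × 42 = 294.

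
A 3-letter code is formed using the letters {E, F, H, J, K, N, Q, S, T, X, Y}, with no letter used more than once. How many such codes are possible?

990

Choose and order 3 of the 11 symbols: the first letter has 11 options, the next 10, then 9.
11 × 10 × 9 = 990.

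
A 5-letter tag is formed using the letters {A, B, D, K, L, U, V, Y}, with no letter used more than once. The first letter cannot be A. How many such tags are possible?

5880

The first letter has 8−1 = 7 choices (anything except A).
The remaining 4 letters are filled from the other 7 symbols without repetition: 7 × 6 × 5 × 4 = 840.
Total: 7 × 840 = 5880.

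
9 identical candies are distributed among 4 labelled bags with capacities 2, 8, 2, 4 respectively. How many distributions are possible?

Ignoring the caps, the number of non-negative solutions to x_1+…+x_4 = 9 is C(12,3) = 220.
Subtract solutions that violate a single cap (substitute x_i' = x_i − (cap_i+1)): x_1 ≥ 3 gives C(9,3) = 84; x_2 ≥ 9 gives C(3,3) = 1; x_3 ≥ 3 gives C(9,3) = 84; x_4 ≥ 5 gives C(7,3) = 35. Together 204.
Add back pairs where two caps are both exceeded: 0 + 20 + 4 + 0 + 0 + 4 = 28.
By inclusion–exclusion the count is 220 − 204 + 28 = 44.

44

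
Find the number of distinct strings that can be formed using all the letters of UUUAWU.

30

UUUAWU has 6 letters with U appearing 4 times.
The number of distinct arrangements is 6!/(4!) = 720/24 = 30.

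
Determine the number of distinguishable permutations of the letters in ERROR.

Letter multiplicities in ERROR: E×1, O×1, R×3.
Dividing 5! = 120 by 3! = 6 for the repeated letters gives 20.

20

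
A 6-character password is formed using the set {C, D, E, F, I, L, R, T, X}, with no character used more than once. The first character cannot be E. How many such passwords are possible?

The first character has 9−1 = 8 choices (anything except E).
The remaining 5 characters are filled from the other 8 symbols without repetition: 8 × 7 × 6 × 5 × 4 = 6720.
Total: 8 × 6720 = 53760.

53760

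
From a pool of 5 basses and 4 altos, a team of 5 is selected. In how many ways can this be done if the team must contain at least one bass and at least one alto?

125

Unrestricted: C(9,5) = 126 ways to pick any 5 of the 9.
Subtract selections that omit an entire group: no basses → C(4,5) = 0; no altos → C(5,5) = 1.
Both groups omitted at once is impossible, so 126 − 1 = 125.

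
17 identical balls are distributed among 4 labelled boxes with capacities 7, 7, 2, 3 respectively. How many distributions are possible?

Without the upper bounds there are C(20,3) = 1140 ways to split 17 among 4 boxes.
Subtract solutions that violate a single cap (substitute x_i' = x_i − (cap_i+1)): x_1 ≥ 8 gives C(12,3) = 220; x_2 ≥ 8 gives C(12,3) = 220; x_3 ≥ 3 gives C(17,3) = 680; x_4 ≥ 4 gives C(16,3) = 560. Together 1680.
Add back pairs where two caps are both exceeded: 4 + 84 + 56 + 84 + 56 + 286 = 570.
Subtract triples: 0 + 0 + 10 + 10 = 20.
By inclusion–exclusion the count is 1140 − 1680 + 570 − 20 = 10.

10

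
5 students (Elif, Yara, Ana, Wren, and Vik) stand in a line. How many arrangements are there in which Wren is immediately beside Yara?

48

Place the 3 others and the Wren-Yara pair as 4 objects in a line; the pair has 2 internal arrangements.
So the count is 2·(4)! = 48.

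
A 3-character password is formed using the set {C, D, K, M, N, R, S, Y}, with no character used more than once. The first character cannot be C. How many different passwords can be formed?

The first character has 8−1 = 7 choices (anything except C).
The remaining 2 characters are filled from the other 7 symbols without repetition: 7 × 6 = 42.
Total: 7 × 42 = 294.

294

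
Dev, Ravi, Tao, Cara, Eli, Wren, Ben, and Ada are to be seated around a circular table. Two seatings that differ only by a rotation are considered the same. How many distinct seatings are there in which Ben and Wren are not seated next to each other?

Without the restriction there are (7)! = 5040 seatings.
Those with Ben next to Wren: fuse the pair into one unit and seat 7 units around a circle — 2·(6)! = 1440.
Subtracting, 5040 − 1440 = 3600.

3600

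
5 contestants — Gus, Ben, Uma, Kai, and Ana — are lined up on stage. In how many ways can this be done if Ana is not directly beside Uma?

72

There are 5! = 120 arrangements in all. If Ana and Uma are adjacent, merging them into one block gives 2·(4)! = 48 arrangements.
Complementary counting: 120 − 48 = 72.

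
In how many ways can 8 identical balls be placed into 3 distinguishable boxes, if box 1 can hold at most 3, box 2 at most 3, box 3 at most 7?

Without the upper bounds there are C(10,2) = 45 ways to split 8 among 3 boxes.
Subtract solutions that violate a single cap (substitute x_i' = x_i − (cap_i+1)): x_1 ≥ 4 gives C(6,2) = 15; x_2 ≥ 4 gives C(6,2) = 15; x_3 ≥ 8 gives C(2,2) = 1. Together 31.
Add back pairs where two caps are both exceeded: 1 + 0 + 0 = 1.
By inclusion–exclusion the count is 45 − 31 + 1 = 15.

15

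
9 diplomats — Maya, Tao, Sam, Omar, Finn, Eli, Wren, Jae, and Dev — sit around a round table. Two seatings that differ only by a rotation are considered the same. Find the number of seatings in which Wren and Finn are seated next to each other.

10080

Treat {Wren, Finn} as one unit (2 internal orders) and seat the resulting 8 units around the table: (7)! circular arrangements.
So 2 × (7)! = 2 × 5040 = 10080.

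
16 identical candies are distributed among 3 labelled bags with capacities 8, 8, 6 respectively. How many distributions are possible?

28

By stars and bars, unrestricted non-negative solutions to x_1+…+x_3 = 16 number C(16+2,2) = 153.
Subtract solutions that violate a single cap (substitute x_i' = x_i − (cap_i+1)): x_1 ≥ 9 gives C(9,2) = 36; x_2 ≥ 9 gives C(9,2) = 36; x_3 ≥ 7 gives C(11,2) = 55. Together 127.
Add back pairs where two caps are both exceeded: 0 + 1 + 1 = 2.
By inclusion–exclusion the count is 153 − 127 + 2 = 28.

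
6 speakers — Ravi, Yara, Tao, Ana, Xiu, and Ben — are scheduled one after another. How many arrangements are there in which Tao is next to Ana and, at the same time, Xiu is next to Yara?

96

Treat {Tao,Ana} as one block (2 orders) and {Xiu,Yara} as another (2 orders).
That leaves 4 units to arrange: 2 × 2 × 4! = 4 × 24 = 96.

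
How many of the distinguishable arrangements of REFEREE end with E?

60

Fix E in the last position and arrange the remaining 6 letters.
Those 6 letters have E appearing 3 times and R appearing twice, giving (6)!/(3!·2!) = 60.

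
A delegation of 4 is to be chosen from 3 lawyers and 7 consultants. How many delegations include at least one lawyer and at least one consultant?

With no constraint there are C(10,4) = 210 possible selections.
Subtract selections that omit an entire group: no lawyers → C(7,4) = 35; no consultants → C(3,4) = 0.
Both groups omitted at once is impossible, so 210 − 35 = 175.

175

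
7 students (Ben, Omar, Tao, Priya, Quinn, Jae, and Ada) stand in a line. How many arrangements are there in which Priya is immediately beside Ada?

Place the 5 others and the Priya-Ada pair as 6 objects in a line; the pair has 2 internal arrangements.
So the count is 2·(6)! = 1440.

1440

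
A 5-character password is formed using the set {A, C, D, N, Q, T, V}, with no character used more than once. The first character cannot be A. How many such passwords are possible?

2160

The first character has 7−1 = 6 choices (anything except A).
The remaining 4 characters are filled from the other 6 symbols without repetition: 6 × 5 × 4 × 3 = 360.
Total: 6 × 360 = 2160.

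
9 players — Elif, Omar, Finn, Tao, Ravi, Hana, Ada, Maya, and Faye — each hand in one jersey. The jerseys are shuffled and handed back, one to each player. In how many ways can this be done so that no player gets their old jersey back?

Let Aᵢ be the assignments in which player i gets their old jersey. We want the size of the complement of A₁∪…∪A_9.
By inclusion–exclusion this is Σ_{j=0}^{9} (−1)^j C(9,j)·(9−j)!.
Computing: 362880 − 362880 + 181440 − 60480 + 15120 − 3024 + 504 − 72 + 9 − 1 = 133496.

133496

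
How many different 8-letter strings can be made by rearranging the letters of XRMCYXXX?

XRMCYXXX has 8 letters with X appearing 4 times.
The number of distinct arrangements is 8!/(4!) = 40320/24 = 1680.

1680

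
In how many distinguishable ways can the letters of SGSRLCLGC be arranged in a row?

The 9 letters of SGSRLCLGC have repeats: C appearing twice, G appearing twice, L appearing twice, and S appearing twice.
Dividing 9! = 362880 by 2!·2!·2!·2! = 16 for the repeated letters gives 22680.

22680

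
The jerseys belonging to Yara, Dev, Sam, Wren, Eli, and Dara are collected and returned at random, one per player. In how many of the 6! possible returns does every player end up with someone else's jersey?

265

Count assignments avoiding every fixed point. For any j of the 6 players fixed to their old jersey, the other 6−j can be arranged in (6−j)! ways.
By inclusion–exclusion this is Σ_{j=0}^{6} (−1)^j C(6,j)·(6−j)!.
Computing: 720 − 720 + 360 − 120 + 30 − 6 + 1 = 265.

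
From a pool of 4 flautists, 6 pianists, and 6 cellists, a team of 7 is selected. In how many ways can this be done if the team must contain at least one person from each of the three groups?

10408

Total 7-person selections from all 16: C(16,7) = 11440.
Selections missing a whole group: no flautists → C(12,7) = 792; no pianists → C(10,7) = 120; no cellists → C(10,7) = 120.
Add back selections omitting two groups (i.e. drawn from a single group): C(4,7) + C(6,7) + C(6,7) = 0.
By inclusion–exclusion: 11440 − 1032 + 0 = 10408.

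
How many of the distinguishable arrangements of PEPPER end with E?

Fix E in the last position and arrange the remaining 5 letters.
Those 5 letters have P appearing 3 times, giving (5)!/(3!) = 20.

20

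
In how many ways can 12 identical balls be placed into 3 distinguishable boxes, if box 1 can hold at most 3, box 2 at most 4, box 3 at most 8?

By stars and bars, unrestricted non-negative solutions to x_1+…+x_3 = 12 number C(12+2,2) = 91.
Subtract solutions that violate a single cap (substitute x_i' = x_i − (cap_i+1)): x_1 ≥ 4 gives C(10,2) = 45; x_2 ≥ 5 gives C(9,2) = 36; x_3 ≥ 9 gives C(5,2) = 10. Together 91.
Add back pairs where two caps are both exceeded: 10 + 0 + 0 = 10.
By inclusion–exclusion the count is 91 − 91 + 10 = 10.

10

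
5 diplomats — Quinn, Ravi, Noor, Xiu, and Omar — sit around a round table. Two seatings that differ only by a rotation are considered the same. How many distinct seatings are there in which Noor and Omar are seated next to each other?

Treat {Noor, Omar} as one unit (2 internal orders) and seat the resulting 4 units around the table: (3)! circular arrangements.
So 2 × (3)! = 2 × 6 = 12.

12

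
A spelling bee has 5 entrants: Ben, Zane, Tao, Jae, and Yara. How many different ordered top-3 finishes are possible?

This is an ordered selection of 3 from 5: P(5,3).
That gives 5 × 4 × 3 = 60.

60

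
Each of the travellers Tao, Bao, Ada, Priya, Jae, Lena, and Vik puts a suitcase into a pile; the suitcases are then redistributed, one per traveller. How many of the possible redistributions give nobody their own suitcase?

1854

Count assignments avoiding every fixed point. For any j of the 7 travellers fixed to their own suitcase, the other 7−j can be arranged in (7−j)! ways.
By inclusion–exclusion this is Σ_{j=0}^{7} (−1)^j C(7,j)·(7−j)!.
Computing: 5040 − 5040 + 2520 − 840 + 210 − 42 + 7 − 1 = 1854.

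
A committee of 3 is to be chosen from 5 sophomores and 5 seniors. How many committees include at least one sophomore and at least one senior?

100

With no constraint there are C(10,3) = 120 possible selections.
Selections missing a whole group: no sophomores → C(5,3) = 10; no seniors → C(5,3) = 10.
Both groups omitted at once is impossible, so 120 − 20 = 100.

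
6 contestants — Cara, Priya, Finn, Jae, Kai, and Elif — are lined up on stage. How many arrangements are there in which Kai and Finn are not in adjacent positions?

480

There are 6! = 720 arrangements in all. If Kai and Finn are adjacent, merging them into one block gives 2·(5)! = 240 arrangements.
Complementary counting: 720 − 240 = 480.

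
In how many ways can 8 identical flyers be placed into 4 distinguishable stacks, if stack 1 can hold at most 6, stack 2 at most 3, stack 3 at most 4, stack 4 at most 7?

Ignoring the caps, the number of non-negative solutions to x_1+…+x_4 = 8 is C(11,3) = 165.
Subtract solutions that violate a single cap (substitute x_i' = x_i − (cap_i+1)): x_1 ≥ 7 gives C(4,3) = 4; x_2 ≥ 4 gives C(7,3) = 35; x_3 ≥ 5 gives C(6,3) = 20; x_4 ≥ 8 gives C(3,3) = 1. Together 60.
No two caps can be exceeded simultaneously, so the pair terms are all 0.
By inclusion–exclusion the count is 165 − 60 + 0 = 105.

105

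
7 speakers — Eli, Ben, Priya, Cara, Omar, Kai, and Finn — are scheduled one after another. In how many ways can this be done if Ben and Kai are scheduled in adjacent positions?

1440

Treat {Ben, Kai} as a single unit. There are 6 units to order, and the pair itself can be ordered 2 ways.
So the count is 2·(6)! = 1440.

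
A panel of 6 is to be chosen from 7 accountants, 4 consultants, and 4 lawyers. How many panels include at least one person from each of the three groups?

Total 6-person selections from all 15: C(15,6) = 5005.
Selections missing a whole group: no accountants → C(8,6) = 28; no consultants → C(11,6) = 462; no lawyers → C(11,6) = 462.
Add back selections omitting two groups (i.e. drawn from a single group): C(7,6) + C(4,6) + C(4,6) = 7.
By inclusion–exclusion: 5005 − 952 + 7 = 4060.

4060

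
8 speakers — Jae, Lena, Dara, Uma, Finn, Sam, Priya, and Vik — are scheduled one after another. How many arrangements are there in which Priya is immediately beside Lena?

Place the 6 others and the Priya-Lena pair as 7 objects in a line; the pair has 2 internal arrangements.
So the count is 2·(7)! = 10080.

10080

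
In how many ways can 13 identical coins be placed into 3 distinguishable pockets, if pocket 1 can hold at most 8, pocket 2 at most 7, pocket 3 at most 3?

18

By stars and bars, unrestricted non-negative solutions to x_1+…+x_3 = 13 number C(13+2,2) = 105.
Subtract solutions that violate a single cap (substitute x_i' = x_i − (cap_i+1)): x_1 ≥ 9 gives C(6,2) = 15; x_2 ≥ 8 gives C(7,2) = 21; x_3 ≥ 4 gives C(11,2) = 55. Together 91.
Add back pairs where two caps are both exceeded: 0 + 1 + 3 = 4.
By inclusion–exclusion the count is 105 − 91 + 4 = 18.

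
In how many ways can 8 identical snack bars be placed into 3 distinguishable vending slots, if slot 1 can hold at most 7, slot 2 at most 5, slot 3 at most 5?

32

Ignoring the caps, the number of non-negative solutions to x_1+…+x_3 = 8 is C(10,2) = 45.
Subtract solutions that violate a single cap (substitute x_i' = x_i − (cap_i+1)): x_1 ≥ 8 gives C(2,2) = 1; x_2 ≥ 6 gives C(4,2) = 6; x_3 ≥ 6 gives C(4,2) = 6. Together 13.
No two caps can be exceeded simultaneously, so the pair terms are all 0.
By inclusion–exclusion the count is 45 − 13 + 0 = 32.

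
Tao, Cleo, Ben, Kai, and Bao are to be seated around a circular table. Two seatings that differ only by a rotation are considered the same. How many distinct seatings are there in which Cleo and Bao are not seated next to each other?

12

All circular seatings of 5 people number (4)! = 24.
Those with Cleo next to Bao: fuse the pair into one unit and seat 4 units around a circle — 2·(3)! = 12.
Subtracting, 24 − 12 = 12.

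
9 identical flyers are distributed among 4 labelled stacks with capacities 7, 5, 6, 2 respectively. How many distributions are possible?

103

Ignoring the caps, the number of non-negative solutions to x_1+…+x_4 = 9 is C(12,3) = 220.
Subtract solutions that violate a single cap (substitute x_i' = x_i − (cap_i+1)): x_1 ≥ 8 gives C(4,3) = 4; x_2 ≥ 6 gives C(6,3) = 20; x_3 ≥ 7 gives C(5,3) = 10; x_4 ≥ 3 gives C(9,3) = 84. Together 118.
Add back pairs where two caps are both exceeded: 0 + 0 + 0 + 0 + 1 + 0 = 1.
By inclusion–exclusion the count is 220 − 118 + 1 = 103.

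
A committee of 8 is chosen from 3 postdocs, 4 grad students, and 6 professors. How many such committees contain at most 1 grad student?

153

Split by how many grad students are chosen (0 through 1).
Sum: C(4,0)·C(9,8) + C(4,1)·C(9,7) = 9 + 144 = 153.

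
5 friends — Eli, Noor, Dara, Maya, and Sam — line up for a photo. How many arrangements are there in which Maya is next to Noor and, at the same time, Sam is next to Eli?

Treat {Maya,Noor} as one block (2 orders) and {Sam,Eli} as another (2 orders).
That leaves 3 units to arrange: 2 × 2 × 3! = 4 × 6 = 24.

24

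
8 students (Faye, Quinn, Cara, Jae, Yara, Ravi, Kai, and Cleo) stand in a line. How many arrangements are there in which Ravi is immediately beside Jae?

Glue Ravi and Jae into one block (2 internal orders), leaving 7 units to arrange in a row.
So the count is 2·(7)! = 10080.

10080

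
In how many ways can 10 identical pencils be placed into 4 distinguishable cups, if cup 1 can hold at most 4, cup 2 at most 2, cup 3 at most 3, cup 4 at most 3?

10

By stars and bars, unrestricted non-negative solutions to x_1+…+x_4 = 10 number C(10+3,3) = 286.
Subtract solutions that violate a single cap (substitute x_i' = x_i − (cap_i+1)): x_1 ≥ 5 gives C(8,3) = 56; x_2 ≥ 3 gives C(10,3) = 120; x_3 ≥ 4 gives C(9,3) = 84; x_4 ≥ 4 gives C(9,3) = 84. Together 344.
Add back pairs where two caps are both exceeded: 10 + 4 + 4 + 20 + 20 + 10 = 68.
By inclusion–exclusion the count is 286 − 344 + 68 = 10.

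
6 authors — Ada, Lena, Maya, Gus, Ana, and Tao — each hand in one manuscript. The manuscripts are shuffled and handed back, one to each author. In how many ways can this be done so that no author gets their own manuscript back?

265

This is the derangement count D_6: permutations of 6 items with no fixed point.
By inclusion–exclusion this is Σ_{j=0}^{6} (−1)^j C(6,j)·(6−j)!.
Computing: 720 − 720 + 360 − 120 + 30 − 6 + 1 = 265.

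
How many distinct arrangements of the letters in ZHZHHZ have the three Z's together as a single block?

Treat the 3 copies of Z as a single block. The multiset to arrange is then {ZZZ, H, H, H}, 4 items in all.
That gives (4)!/(3!) = 4 arrangements.

4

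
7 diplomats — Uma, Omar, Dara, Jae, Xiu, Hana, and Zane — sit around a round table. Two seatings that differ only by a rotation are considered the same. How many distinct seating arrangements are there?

Around a circle, 7 distinct people have 7!/7 = (6)! = 720 rotationally distinct seatings.

720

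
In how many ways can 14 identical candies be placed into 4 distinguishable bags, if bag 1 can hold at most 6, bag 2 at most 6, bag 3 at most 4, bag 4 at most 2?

31

By stars and bars, unrestricted non-negative solutions to x_1+…+x_4 = 14 number C(14+3,3) = 680.
Subtract solutions that violate a single cap (substitute x_i' = x_i − (cap_i+1)): x_1 ≥ 7 gives C(10,3) = 120; x_2 ≥ 7 gives C(10,3) = 120; x_3 ≥ 5 gives C(12,3) = 220; x_4 ≥ 3 gives C(14,3) = 364. Together 824.
Add back pairs where two caps are both exceeded: 1 + 10 + 35 + 10 + 35 + 84 = 175.
By inclusion–exclusion the count is 680 − 824 + 175 = 31.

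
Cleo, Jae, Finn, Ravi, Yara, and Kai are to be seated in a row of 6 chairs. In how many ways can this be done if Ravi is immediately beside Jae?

Treat {Ravi, Jae} as a single unit. There are 5 units to order, and the pair itself can be ordered 2 ways.
So the count is 2·(5)! = 240.

240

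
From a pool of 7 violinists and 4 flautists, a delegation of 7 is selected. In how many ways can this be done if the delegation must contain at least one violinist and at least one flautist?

Total 7-person selections from all 11: C(11,7) = 330.
Subtract selections that omit an entire group: no violinists → C(4,7) = 0; no flautists → C(7,7) = 1.
Both groups omitted at once is impossible, so 330 − 1 = 329.

329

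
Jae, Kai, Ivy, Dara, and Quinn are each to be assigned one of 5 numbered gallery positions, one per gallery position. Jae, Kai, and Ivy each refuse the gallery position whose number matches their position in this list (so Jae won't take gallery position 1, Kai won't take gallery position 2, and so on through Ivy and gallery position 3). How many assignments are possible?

64

Let Aᵢ (for i ∈ {1, 2, 3}) be the placements that put person i in their forbidden gallery position. Any j of these fix j positions, leaving (5−j)! ways to fill the rest, and there are C(3,j) ways to pick which j.
By inclusion–exclusion, the number of valid placements is Σ_{j=0}^{3} (−1)^j C(3,j)·(5−j)!.
Computing: 120 − 72 + 18 − 2 = 64.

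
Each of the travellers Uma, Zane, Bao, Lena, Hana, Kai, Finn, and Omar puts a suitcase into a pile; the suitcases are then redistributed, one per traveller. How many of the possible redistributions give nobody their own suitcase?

This is the derangement count D_8: permutations of 8 items with no fixed point.
By inclusion–exclusion this is Σ_{j=0}^{8} (−1)^j C(8,j)·(8−j)!.
Computing: 40320 − 40320 + 20160 − 6720 + 1680 − 336 + 56 − 8 + 1 = 14833.

14833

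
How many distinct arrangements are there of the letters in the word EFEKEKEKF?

EFEKEKEKF has 9 letters with E appearing 4 times, F appearing twice, and K appearing 3 times.
The number of distinct arrangements is 9!/(4!·3!·2!) = 362880/288 = 1260.

1260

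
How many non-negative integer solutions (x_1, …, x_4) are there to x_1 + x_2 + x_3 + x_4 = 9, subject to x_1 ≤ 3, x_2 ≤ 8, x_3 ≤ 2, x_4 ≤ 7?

85

Without the upper bounds there are C(12,3) = 220 ways to split 9 among 4 variables.
Subtract solutions that violate a single cap (substitute x_i' = x_i − (cap_i+1)): x_1 ≥ 4 gives C(8,3) = 56; x_2 ≥ 9 gives C(3,3) = 1; x_3 ≥ 3 gives C(9,3) = 84; x_4 ≥ 8 gives C(4,3) = 4. Together 145.
Add back pairs where two caps are both exceeded: 0 + 10 + 0 + 0 + 0 + 0 = 10.
By inclusion–exclusion the count is 220 − 145 + 10 = 85.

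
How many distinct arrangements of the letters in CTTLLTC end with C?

60

Fix C in the last position and arrange the remaining 6 letters.
Those 6 letters have L appearing twice and T appearing 3 times, giving (6)!/(3!·2!) = 60.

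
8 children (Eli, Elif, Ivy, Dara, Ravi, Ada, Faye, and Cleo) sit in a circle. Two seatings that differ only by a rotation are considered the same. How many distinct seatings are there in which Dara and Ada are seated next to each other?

Glue Dara and Ada into a block (2 internal orders). Seating 7 units around a circle gives (6)! arrangements.
So 2 × (6)! = 2 × 720 = 1440.

1440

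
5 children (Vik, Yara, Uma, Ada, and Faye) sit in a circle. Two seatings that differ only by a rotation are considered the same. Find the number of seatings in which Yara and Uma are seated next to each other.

12

Treat {Yara, Uma} as one unit (2 internal orders) and seat the resulting 4 units around the table: (3)! circular arrangements.
So 2 × (3)! = 2 × 6 = 12.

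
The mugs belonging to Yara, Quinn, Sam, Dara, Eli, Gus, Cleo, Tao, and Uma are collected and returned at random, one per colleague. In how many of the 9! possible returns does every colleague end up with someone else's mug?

133496

Count assignments avoiding every fixed point. For any j of the 9 colleagues fixed to their own mug, the other 9−j can be arranged in (9−j)! ways.
By inclusion–exclusion this is Σ_{j=0}^{9} (−1)^j C(9,j)·(9−j)!.
Computing: 362880 − 362880 + 181440 − 60480 + 15120 − 3024 + 504 − 72 + 9 − 1 = 133496.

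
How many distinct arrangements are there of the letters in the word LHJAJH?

Letter multiplicities in LHJAJH: A×1, H×2, J×2, L×1.
Dividing 6! = 720 by 2!·2! = 4 for the repeated letters gives 180.

180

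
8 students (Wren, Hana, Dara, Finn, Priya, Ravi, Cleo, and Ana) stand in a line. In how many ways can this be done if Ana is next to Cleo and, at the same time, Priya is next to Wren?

2880

Treat {Ana,Cleo} as one block (2 orders) and {Priya,Wren} as another (2 orders).
That leaves 6 units to arrange: 2 × 2 × 6! = 4 × 720 = 2880.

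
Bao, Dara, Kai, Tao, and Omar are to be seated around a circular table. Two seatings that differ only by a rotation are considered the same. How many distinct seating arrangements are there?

24

Around a circle, 5 distinct people have 5!/5 = (4)! = 24 rotationally distinct seatings.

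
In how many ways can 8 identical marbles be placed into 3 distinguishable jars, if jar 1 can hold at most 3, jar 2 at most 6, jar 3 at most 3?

13

By stars and bars, unrestricted non-negative solutions to x_1+…+x_3 = 8 number C(8+2,2) = 45.
Subtract solutions that violate a single cap (substitute x_i' = x_i − (cap_i+1)): x_1 ≥ 4 gives C(6,2) = 15; x_2 ≥ 7 gives C(3,2) = 3; x_3 ≥ 4 gives C(6,2) = 15. Together 33.
Add back pairs where two caps are both exceeded: 0 + 1 + 0 = 1.
By inclusion–exclusion the count is 45 − 33 + 1 = 13.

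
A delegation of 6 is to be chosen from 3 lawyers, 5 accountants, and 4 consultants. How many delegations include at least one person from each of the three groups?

With no constraint there are C(12,6) = 924 possible selections.
Subtract selections that omit an entire group: no lawyers → C(9,6) = 84; no accountants → C(7,6) = 7; no consultants → C(8,6) = 28.
Add back selections omitting two groups (i.e. drawn from a single group): C(3,6) + C(5,6) + C(4,6) = 0.
By inclusion–exclusion: 924 − 119 + 0 = 805.

805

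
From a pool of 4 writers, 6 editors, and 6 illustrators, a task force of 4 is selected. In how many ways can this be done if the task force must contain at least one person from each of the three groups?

936

Total 4-person selections from all 16: C(16,4) = 1820.
Subtract selections that omit an entire group: no writers → C(12,4) = 495; no editors → C(10,4) = 210; no illustrators → C(10,4) = 210.
Add back selections omitting two groups (i.e. drawn from a single group): C(4,4) + C(6,4) + C(6,4) = 31.
By inclusion–exclusion: 1820 − 915 + 31 = 936.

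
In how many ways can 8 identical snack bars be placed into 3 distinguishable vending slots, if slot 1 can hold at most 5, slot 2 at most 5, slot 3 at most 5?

By stars and bars, unrestricted non-negative solutions to x_1+…+x_3 = 8 number C(8+2,2) = 45.
Subtract solutions that violate a single cap (substitute x_i' = x_i − (cap_i+1)): x_1 ≥ 6 gives C(4,2) = 6; x_2 ≥ 6 gives C(4,2) = 6; x_3 ≥ 6 gives C(4,2) = 6. Together 18.
No two caps can be exceeded simultaneously, so the pair terms are all 0.
By inclusion–exclusion the count is 45 − 18 + 0 = 27.

27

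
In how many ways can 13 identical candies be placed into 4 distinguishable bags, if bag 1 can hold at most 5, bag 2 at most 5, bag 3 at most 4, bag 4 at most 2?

19

By stars and bars, unrestricted non-negative solutions to x_1+…+x_4 = 13 number C(13+3,3) = 560.
Subtract solutions that violate a single cap (substitute x_i' = x_i − (cap_i+1)): x_1 ≥ 6 gives C(10,3) = 120; x_2 ≥ 6 gives C(10,3) = 120; x_3 ≥ 5 gives C(11,3) = 165; x_4 ≥ 3 gives C(13,3) = 286. Together 691.
Add back pairs where two caps are both exceeded: 4 + 10 + 35 + 10 + 35 + 56 = 150.
By inclusion–exclusion the count is 560 − 691 + 150 = 19.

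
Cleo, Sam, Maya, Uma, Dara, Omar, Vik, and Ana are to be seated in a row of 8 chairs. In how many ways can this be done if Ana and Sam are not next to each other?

Of the 8! = 40320 arrangements, those with Ana and Sam adjacent number 2 × 7! = 10080 (treat the pair as a block with 2 internal orders).
So 40320 − 10080 = 30240 arrangements keep them apart.

30240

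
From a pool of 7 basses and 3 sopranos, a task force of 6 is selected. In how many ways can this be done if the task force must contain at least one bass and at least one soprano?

Unrestricted: C(10,6) = 210 ways to pick any 6 of the 10.
Selections missing a whole group: no basses → C(3,6) = 0; no sopranos → C(7,6) = 7.
Both groups omitted at once is impossible, so 210 − 7 = 203.

203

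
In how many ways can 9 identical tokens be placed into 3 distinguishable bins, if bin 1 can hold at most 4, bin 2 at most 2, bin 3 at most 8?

Without the upper bounds there are C(11,2) = 55 ways to split 9 among 3 bins.
Subtract solutions that violate a single cap (substitute x_i' = x_i − (cap_i+1)): x_1 ≥ 5 gives C(6,2) = 15; x_2 ≥ 3 gives C(8,2) = 28; x_3 ≥ 9 gives C(2,2) = 1. Together 44.
Add back pairs where two caps are both exceeded: 3 + 0 + 0 = 3.
By inclusion–exclusion the count is 55 − 44 + 3 = 14.

14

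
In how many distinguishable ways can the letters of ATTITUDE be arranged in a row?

6720

Letter multiplicities in ATTITUDE: A×1, D×1, E×1, I×1, T×3, U×1.
The number of distinct arrangements is 8!/(3!) = 40320/6 = 6720.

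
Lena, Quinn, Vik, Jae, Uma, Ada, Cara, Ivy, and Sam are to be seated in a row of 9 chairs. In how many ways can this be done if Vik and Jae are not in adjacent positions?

There are 9! = 362880 arrangements in all. If Vik and Jae are adjacent, merging them into one block gives 2·(8)! = 80640 arrangements.
So 362880 − 80640 = 282240 arrangements keep them apart.

282240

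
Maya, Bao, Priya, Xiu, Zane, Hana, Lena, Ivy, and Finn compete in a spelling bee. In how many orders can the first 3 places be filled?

This is an ordered selection of 3 from 9: P(9,3).
That gives 9 × 8 × 7 = 504.

504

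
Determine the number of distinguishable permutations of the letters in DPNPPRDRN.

Letter multiplicities in DPNPPRDRN: D×2, N×2, P×3, R×2.
The number of distinct arrangements is 9!/(3!·2!·2!·2!) = 362880/48 = 7560.

7560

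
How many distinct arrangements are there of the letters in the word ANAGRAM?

840

ANAGRAM has 7 letters with A appearing 3 times.
So there are 7! / (3!) = 840 distinguishable arrangements.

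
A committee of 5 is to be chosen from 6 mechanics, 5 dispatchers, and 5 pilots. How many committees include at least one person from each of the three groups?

Unrestricted: C(16,5) = 4368 ways to pick any 5 of the 16.
Subtract selections that omit an entire group: no mechanics → C(10,5) = 252; no dispatchers → C(11,5) = 462; no pilots → C(11,5) = 462.
Add back selections omitting two groups (i.e. drawn from a single group): C(6,5) + C(5,5) + C(5,5) = 8.
By inclusion–exclusion: 4368 − 1176 + 8 = 3200.

3200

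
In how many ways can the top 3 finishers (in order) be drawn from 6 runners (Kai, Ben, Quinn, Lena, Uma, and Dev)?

This is an ordered selection of 3 from 6: P(6,3).
That gives 6 × 5 × 4 = 120.

120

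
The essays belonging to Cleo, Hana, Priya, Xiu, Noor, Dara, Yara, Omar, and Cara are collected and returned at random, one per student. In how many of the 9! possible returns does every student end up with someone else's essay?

133496

This is the derangement count D_9: permutations of 9 items with no fixed point.
By inclusion–exclusion this is Σ_{j=0}^{9} (−1)^j C(9,j)·(9−j)!.
Computing: 362880 − 362880 + 181440 − 60480 + 15120 − 3024 + 504 − 72 + 9 − 1 = 133496.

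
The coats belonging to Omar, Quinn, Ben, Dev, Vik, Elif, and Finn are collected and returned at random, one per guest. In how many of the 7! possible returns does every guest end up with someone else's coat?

1854

This is the derangement count D_7: permutations of 7 items with no fixed point.
By inclusion–exclusion this is Σ_{j=0}^{7} (−1)^j C(7,j)·(7−j)!.
Computing: 5040 − 5040 + 2520 − 840 + 210 − 42 + 7 − 1 = 1854.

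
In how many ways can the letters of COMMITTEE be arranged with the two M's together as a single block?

10080

Treat the 2 copies of M as a single block. The multiset to arrange is then {MM, C, E, E, I, O, T, T}, 8 items in all.
That gives (8)!/(2!·2!) = 10080 arrangements.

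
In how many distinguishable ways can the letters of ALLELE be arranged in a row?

ALLELE has 6 letters with E appearing twice and L appearing 3 times.
The number of distinct arrangements is 6!/(3!·2!) = 720/12 = 60.

60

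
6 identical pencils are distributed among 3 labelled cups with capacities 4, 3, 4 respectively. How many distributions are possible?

16

Without the upper bounds there are C(8,2) = 28 ways to split 6 among 3 cups.
Subtract solutions that violate a single cap (substitute x_i' = x_i − (cap_i+1)): x_1 ≥ 5 gives C(3,2) = 3; x_2 ≥ 4 gives C(4,2) = 6; x_3 ≥ 5 gives C(3,2) = 3. Together 12.
No two caps can be exceeded simultaneously, so the pair terms are all 0.
By inclusion–exclusion the count is 28 − 12 + 0 = 16.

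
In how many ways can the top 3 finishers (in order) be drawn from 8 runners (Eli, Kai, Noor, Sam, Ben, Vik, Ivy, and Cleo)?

This is an ordered selection of 3 from 8: P(8,3).
That gives 8 × 7 × 6 = 336.

336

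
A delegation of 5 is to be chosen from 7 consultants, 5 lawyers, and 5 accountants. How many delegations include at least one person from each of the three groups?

4375

With no constraint there are C(17,5) = 6188 possible selections.
Subtract selections that omit an entire group: no consultants → C(10,5) = 252; no lawyers → C(12,5) = 792; no accountants → C(12,5) = 792.
Add back selections omitting two groups (i.e. drawn from a single group): C(7,5) + C(5,5) + C(5,5) = 23.
By inclusion–exclusion: 6188 − 1836 + 23 = 4375.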